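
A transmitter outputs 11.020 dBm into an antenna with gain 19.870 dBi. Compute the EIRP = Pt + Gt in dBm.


EIRP = Pt + Gt = 11.020 + 19.870 = 30.89 dBm

30.89 dBm


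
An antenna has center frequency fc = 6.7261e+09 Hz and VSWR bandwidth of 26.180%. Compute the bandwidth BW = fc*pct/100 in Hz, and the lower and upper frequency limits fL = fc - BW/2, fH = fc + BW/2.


BW = 6.7261e+09 * 26.180/100 = 1.760893e+09 Hz
fL = 6.7261e+09 - 1.760893e+09/2 = 5.846e+09 Hz
fH = 6.7261e+09 + 1.760893e+09/2 = 7.607e+09 Hz

BW=1.761e+09 Hz, fL=5.846e+09 Hz, fH=7.607e+09 Hz


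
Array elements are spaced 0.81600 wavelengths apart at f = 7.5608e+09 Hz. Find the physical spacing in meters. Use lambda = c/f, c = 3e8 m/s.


lambda = c / f = 3.0000e+08 / 7.5608e+09 = 0.03967834 m
d = 0.81600 * 0.03967834 = 0.03238 m

0.03238 m


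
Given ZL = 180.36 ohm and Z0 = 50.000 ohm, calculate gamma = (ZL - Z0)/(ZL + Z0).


gamma = (180.36 - 50.000) / (180.36 + 50.000) = 0.5659

0.5659


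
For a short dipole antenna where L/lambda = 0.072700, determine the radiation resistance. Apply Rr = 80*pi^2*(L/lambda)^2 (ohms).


Rr = 80 * pi^2 * (0.072700)^2 = 80 * 9.869604 * 5.285290e-03 = 4.173 ohm

4.173 ohm


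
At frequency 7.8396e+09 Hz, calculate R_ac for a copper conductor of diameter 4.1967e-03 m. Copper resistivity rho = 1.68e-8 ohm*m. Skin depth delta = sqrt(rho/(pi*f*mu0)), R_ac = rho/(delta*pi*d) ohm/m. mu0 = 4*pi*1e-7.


delta = sqrt(1.68e-8 / (pi * 7.8396e+09 * 4*pi*1e-7)) = 7.367630e-07 m
R_ac = 1.68e-8 / (7.367630e-07 * pi * 4.1967e-03) = 1.730 ohm/m

1.730 ohm/m


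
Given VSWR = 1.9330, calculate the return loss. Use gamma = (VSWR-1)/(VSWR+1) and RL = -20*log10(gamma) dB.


gamma = (1.9330 - 1) / (1.9330 + 1) = 0.3181043
RL = -20 * log10(0.3181043) = 9.949 dB

9.949 dB


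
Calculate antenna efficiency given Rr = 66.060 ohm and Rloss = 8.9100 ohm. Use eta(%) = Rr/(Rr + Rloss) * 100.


eta = 66.060 / (66.060 + 8.9100) * 100 = 88.12%

88.12%


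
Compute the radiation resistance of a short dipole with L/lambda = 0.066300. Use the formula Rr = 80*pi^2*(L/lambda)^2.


Rr = 80 * pi^2 * (0.066300)^2 = 80 * 9.869604 * 4.395690e-03 = 3.471 ohm

3.471 ohm


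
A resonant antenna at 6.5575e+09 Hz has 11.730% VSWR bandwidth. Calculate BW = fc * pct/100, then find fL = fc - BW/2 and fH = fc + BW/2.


BW = 6.5575e+09 * 11.730/100 = 7.691948e+08 Hz
fL = 6.5575e+09 - 7.691948e+08/2 = 6.173e+09 Hz
fH = 6.5575e+09 + 7.691948e+08/2 = 6.942e+09 Hz

BW=7.692e+08 Hz, fL=6.173e+09 Hz, fH=6.942e+09 Hz


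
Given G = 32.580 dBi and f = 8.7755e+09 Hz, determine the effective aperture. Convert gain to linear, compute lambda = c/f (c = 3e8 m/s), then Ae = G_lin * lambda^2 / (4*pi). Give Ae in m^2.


lambda = c / f = 3.0000e+08 / 8.7755e+09 = 0.03418609 m
G_linear = 10^(32.580/10) = 1811.340
Ae = G_linear * lambda^2 / (4*pi) = 1811.340 * 0.03418609^2 / (4*pi) = 0.1685 m^2

0.1685 m^2


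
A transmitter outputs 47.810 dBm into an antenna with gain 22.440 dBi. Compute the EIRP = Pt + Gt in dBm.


EIRP = Pt + Gt = 47.810 + 22.440 = 70.25 dBm

70.25 dBm


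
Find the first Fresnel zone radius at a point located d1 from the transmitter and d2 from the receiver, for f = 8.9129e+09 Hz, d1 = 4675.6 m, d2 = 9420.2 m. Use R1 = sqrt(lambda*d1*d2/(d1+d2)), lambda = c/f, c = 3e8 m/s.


lambda = c / f = 3.0000e+08 / 8.9129e+09 = 0.03365908 m
R1 = sqrt(0.03365908 * 4675.6 * 9420.2 / (4675.6 + 9420.2)) = 10.26 m

10.26 m


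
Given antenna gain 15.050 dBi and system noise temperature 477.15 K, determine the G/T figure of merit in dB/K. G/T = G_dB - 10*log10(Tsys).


G/T = 15.050 - 10*log10(477.15) = 15.050 - 26.78655 = -11.74 dB/K

-11.74 dB/K


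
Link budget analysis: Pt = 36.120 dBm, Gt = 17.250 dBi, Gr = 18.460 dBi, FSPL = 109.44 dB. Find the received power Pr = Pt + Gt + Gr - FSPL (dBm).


Pr = 36.120 + 17.250 + 18.460 - 109.44 = -37.61 dBm

-37.61 dBm


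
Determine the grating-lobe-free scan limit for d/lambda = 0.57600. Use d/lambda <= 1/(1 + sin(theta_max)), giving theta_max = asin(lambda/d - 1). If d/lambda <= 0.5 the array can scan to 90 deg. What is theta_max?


lambda/d - 1 = 1/0.57600 - 1 = 0.7361111
theta_max = asin(0.7361111) = 47.40 deg

47.40 deg


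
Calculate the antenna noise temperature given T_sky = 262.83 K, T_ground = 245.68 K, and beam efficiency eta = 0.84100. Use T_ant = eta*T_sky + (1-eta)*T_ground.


T_ant = 0.84100 * 262.83 + (1 - 0.84100) * 245.68 = 260.1 K

260.1 K


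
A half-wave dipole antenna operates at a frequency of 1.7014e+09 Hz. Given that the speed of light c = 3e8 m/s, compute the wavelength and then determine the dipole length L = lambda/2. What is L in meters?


lambda = c / f = 3.0000e+08 / 1.7014e+09 = 0.1763254 m
L = lambda / 2 = 0.1763254 / 2 = 0.08816 m

0.08816 m


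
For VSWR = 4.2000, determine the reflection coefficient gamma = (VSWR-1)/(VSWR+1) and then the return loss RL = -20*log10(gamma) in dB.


gamma = (4.2000 - 1) / (4.2000 + 1) = 0.6153846
RL = -20 * log10(0.6153846) = 4.217 dB

4.217 dB


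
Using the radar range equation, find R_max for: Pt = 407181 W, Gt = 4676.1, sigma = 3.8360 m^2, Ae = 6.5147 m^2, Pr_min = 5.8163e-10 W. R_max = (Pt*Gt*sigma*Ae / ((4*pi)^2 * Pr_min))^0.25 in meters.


R^4 = 407181*4676.1*3.8360*6.5147 / ((4*pi)^2 * 5.8163e-10) = 5.180573e+17
R_max = 5.180573e+17^0.25 = 26828 m

26828 m


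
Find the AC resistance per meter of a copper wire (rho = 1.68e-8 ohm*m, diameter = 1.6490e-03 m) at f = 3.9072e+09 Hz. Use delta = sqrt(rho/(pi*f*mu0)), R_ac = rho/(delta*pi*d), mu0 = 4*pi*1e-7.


delta = sqrt(1.68e-8 / (pi * 3.9072e+09 * 4*pi*1e-7)) = 1.043619e-06 m
R_ac = 1.68e-8 / (1.043619e-06 * pi * 1.6490e-03) = 3.107 ohm/m

3.107 ohm/m


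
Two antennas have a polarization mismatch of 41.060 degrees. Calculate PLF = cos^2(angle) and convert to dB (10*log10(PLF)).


PLF_linear = cos^2(41.060 deg) = 0.5685494
PLF_dB = 10 * log10(0.5685494) = -2.452 dB

-2.452 dB


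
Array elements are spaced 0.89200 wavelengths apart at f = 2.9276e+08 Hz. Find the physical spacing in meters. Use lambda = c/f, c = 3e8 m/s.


lambda = c / f = 3.0000e+08 / 2.9276e+08 = 1.024730 m
d = 0.89200 * 1.024730 = 0.9141 m

0.9141 m


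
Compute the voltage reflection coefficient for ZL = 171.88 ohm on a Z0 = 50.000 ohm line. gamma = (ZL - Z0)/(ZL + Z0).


gamma = (171.88 - 50.000) / (171.88 + 50.000) = 0.5493

0.5493


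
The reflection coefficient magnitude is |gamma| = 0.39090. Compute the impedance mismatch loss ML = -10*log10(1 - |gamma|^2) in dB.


ML = -10 * log10(1 - 0.39090^2) = -10 * log10(0.84719719) = 0.7202 dB

0.7202 dB


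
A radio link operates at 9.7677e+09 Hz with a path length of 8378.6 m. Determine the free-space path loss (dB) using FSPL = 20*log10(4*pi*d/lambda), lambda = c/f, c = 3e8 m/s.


lambda = c / f = 3.0000e+08 / 9.7677e+09 = 0.03071347 m
FSPL = 20 * log10(4*pi*8378.6/0.03071347) = 130.7 dB

130.7 dB


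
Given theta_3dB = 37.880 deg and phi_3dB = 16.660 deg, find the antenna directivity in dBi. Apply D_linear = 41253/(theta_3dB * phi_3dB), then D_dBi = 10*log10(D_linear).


D_linear = 41253 / (37.880 * 16.660) = 65.36881
D_dBi = 10 * log10(65.36881) = 18.15 dBi

18.15 dBi


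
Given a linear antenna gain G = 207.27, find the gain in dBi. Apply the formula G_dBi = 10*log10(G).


G_dBi = 10 * log10(207.27) = 23.17 dBi

23.17 dBi


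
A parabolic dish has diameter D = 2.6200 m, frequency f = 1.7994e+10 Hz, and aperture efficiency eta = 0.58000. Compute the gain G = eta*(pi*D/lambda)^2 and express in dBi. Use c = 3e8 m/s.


lambda = c / f = 3.0000e+08 / 1.7994e+10 = 0.01667222 m
G_linear = 0.58000 * (pi * 2.6200 / 0.01667222)^2 = 141365.5
G_dBi = 10 * log10(141365.5) = 51.50 dBi

51.50 dBi


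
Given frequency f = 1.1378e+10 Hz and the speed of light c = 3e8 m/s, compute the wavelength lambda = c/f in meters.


lambda = c / f = 3.0000e+08 / 1.1378e+10 = 0.02637 m

0.02637 m


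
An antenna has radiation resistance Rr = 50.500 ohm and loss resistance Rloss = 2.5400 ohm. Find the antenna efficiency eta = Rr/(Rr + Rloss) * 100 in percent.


eta = 50.500 / (50.500 + 2.5400) * 100 = 95.21%

95.21%


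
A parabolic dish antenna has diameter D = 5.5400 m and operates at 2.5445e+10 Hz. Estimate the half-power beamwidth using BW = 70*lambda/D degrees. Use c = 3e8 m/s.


lambda = c / f = 3.0000e+08 / 2.5445e+10 = 0.01179014 m
BW = 70 * 0.01179014 / 5.5400 = 0.1490 deg

0.1490 deg


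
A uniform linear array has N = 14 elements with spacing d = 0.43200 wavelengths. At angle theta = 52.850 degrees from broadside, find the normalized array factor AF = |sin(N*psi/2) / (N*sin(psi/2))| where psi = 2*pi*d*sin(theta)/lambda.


psi = 2*pi*0.43200*sin(52.850 deg) = 2.163481 rad
AF = |sin(14*2.163481/2) / (14*sin(2.163481/2))| = 0.04323

0.04323


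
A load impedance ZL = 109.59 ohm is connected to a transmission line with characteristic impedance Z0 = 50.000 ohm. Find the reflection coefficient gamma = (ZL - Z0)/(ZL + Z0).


gamma = (109.59 - 50.000) / (109.59 + 50.000) = 0.3734

0.3734


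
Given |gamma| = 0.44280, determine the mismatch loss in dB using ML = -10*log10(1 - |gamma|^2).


ML = -10 * log10(1 - 0.44280^2) = -10 * log10(0.80392816) = 0.9478 dB

0.9478 dB


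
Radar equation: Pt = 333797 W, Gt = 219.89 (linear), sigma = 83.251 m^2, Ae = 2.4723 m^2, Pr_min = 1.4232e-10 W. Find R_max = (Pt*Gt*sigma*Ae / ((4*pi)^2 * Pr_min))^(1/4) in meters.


R^4 = 333797*219.89*83.251*2.4723 / ((4*pi)^2 * 1.4232e-10) = 6.721913e+17
R_max = 6.721913e+17^0.25 = 28633 m

28633 m


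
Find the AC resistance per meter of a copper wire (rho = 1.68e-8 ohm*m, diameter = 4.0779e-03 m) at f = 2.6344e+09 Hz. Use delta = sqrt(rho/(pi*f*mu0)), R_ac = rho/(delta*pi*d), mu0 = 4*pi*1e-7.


delta = sqrt(1.68e-8 / (pi * 2.6344e+09 * 4*pi*1e-7)) = 1.270966e-06 m
R_ac = 1.68e-8 / (1.270966e-06 * pi * 4.0779e-03) = 1.032 ohm/m

1.032 ohm/m


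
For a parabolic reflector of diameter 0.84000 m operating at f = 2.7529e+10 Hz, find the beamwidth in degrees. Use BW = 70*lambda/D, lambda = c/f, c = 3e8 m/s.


lambda = c / f = 3.0000e+08 / 2.7529e+10 = 0.01089760 m
BW = 70 * 0.01089760 / 0.84000 = 0.9081 deg

0.9081 deg


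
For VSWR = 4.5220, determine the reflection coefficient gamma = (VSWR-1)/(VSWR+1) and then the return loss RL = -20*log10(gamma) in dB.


gamma = (4.5220 - 1) / (4.5220 + 1) = 0.6378124
RL = -20 * log10(0.6378124) = 3.906 dB

3.906 dB


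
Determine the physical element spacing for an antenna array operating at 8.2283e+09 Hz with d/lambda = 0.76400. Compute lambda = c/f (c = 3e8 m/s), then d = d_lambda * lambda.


lambda = c / f = 3.0000e+08 / 8.2283e+09 = 0.03645954 m
d = 0.76400 * 0.03645954 = 0.02786 m

0.02786 m


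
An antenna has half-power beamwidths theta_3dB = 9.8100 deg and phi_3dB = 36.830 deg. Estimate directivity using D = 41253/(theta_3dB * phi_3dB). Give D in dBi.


D_linear = 41253 / (9.8100 * 36.830) = 114.1786
D_dBi = 10 * log10(114.1786) = 20.58 dBi

20.58 dBi


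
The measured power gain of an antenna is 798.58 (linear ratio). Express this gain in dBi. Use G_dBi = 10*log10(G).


G_dBi = 10 * log10(798.58) = 29.02 dBi

29.02 dBi


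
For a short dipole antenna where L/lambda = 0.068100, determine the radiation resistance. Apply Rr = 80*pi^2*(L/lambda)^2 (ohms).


Rr = 80 * pi^2 * (0.068100)^2 = 80 * 9.869604 * 4.637610e-03 = 3.662 ohm

3.662 ohm


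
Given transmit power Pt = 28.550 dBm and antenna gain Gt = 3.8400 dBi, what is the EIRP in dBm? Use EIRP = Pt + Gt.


EIRP = Pt + Gt = 28.550 + 3.8400 = 32.39 dBm

32.39 dBm


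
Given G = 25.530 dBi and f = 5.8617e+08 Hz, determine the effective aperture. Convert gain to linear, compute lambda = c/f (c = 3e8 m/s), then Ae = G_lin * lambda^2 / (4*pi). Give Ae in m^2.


lambda = c / f = 3.0000e+08 / 5.8617e+08 = 0.5117969 m
G_linear = 10^(25.530/10) = 357.2728
Ae = G_linear * lambda^2 / (4*pi) = 357.2728 * 0.5117969^2 / (4*pi) = 7.447 m^2

7.447 m^2


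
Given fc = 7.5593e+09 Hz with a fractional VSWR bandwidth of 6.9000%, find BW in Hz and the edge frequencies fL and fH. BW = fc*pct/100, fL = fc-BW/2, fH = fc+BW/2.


BW = 7.5593e+09 * 6.9000/100 = 5.215917e+08 Hz
fL = 7.5593e+09 - 5.215917e+08/2 = 7.299e+09 Hz
fH = 7.5593e+09 + 5.215917e+08/2 = 7.820e+09 Hz

BW=5.216e+08 Hz, fL=7.299e+09 Hz, fH=7.820e+09 Hz


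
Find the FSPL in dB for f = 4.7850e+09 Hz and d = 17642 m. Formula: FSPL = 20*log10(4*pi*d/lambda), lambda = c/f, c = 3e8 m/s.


lambda = c / f = 3.0000e+08 / 4.7850e+09 = 0.06269592 m
FSPL = 20 * log10(4*pi*17642/0.06269592) = 131.0 dB

131.0 dB


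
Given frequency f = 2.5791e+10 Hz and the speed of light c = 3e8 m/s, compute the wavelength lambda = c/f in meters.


lambda = c / f = 3.0000e+08 / 2.5791e+10 = 0.01163 m

0.01163 m


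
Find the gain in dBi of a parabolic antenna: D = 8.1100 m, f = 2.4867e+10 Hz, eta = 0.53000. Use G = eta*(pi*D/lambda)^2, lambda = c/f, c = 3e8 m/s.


lambda = c / f = 3.0000e+08 / 2.4867e+10 = 0.01206418 m
G_linear = 0.53000 * (pi * 8.1100 / 0.01206418)^2 = 2.363860e+06
G_dBi = 10 * log10(2.363860e+06) = 63.74 dBi

63.74 dBi


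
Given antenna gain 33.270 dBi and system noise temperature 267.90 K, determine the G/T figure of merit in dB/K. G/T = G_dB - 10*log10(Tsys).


G/T = 33.270 - 10*log10(267.90) = 33.270 - 24.27973 = 8.990 dB/K

8.990 dB/K


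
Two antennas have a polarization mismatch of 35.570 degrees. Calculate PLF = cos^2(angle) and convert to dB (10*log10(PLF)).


PLF_linear = cos^2(35.570 deg) = 0.6616284
PLF_dB = 10 * log10(0.6616284) = -1.794 dB

-1.794 dB


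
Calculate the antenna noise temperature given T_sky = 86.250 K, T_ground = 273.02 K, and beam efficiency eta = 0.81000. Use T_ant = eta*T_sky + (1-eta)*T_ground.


T_ant = 0.81000 * 86.250 + (1 - 0.81000) * 273.02 = 121.7 K

121.7 K


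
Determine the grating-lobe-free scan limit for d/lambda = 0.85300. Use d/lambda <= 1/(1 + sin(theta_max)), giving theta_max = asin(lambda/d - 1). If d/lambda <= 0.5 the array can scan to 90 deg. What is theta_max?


lambda/d - 1 = 1/0.85300 - 1 = 0.1723329
theta_max = asin(0.1723329) = 9.923 deg

9.923 deg


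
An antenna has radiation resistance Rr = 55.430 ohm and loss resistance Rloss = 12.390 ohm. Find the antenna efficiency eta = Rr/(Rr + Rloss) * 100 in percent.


eta = 55.430 / (55.430 + 12.390) * 100 = 81.73%

81.73%


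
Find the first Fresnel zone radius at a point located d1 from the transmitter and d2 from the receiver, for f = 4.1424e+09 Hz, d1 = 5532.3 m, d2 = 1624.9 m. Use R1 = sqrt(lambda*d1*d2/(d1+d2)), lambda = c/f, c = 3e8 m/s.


lambda = c / f = 3.0000e+08 / 4.1424e+09 = 0.07242178 m
R1 = sqrt(0.07242178 * 5532.3 * 1624.9 / (5532.3 + 1624.9)) = 9.537 m

9.537 m


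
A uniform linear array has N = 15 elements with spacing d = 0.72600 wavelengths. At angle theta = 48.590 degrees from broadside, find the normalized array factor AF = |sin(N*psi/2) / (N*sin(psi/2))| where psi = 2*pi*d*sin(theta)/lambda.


psi = 2*pi*0.72600*sin(48.590 deg) = 3.421174 rad
AF = |sin(15*3.421174/2) / (15*sin(3.421174/2))| = 0.03381

0.03381


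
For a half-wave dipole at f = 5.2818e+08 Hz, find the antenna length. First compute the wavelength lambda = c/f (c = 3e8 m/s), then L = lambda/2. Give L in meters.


lambda = c / f = 3.0000e+08 / 5.2818e+08 = 0.5679882 m
L = lambda / 2 = 0.5679882 / 2 = 0.2840 m

0.2840 m


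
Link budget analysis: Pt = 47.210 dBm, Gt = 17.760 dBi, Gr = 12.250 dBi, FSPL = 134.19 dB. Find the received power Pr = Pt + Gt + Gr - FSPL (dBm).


Pr = 47.210 + 17.760 + 12.250 - 134.19 = -56.97 dBm

-56.97 dBm


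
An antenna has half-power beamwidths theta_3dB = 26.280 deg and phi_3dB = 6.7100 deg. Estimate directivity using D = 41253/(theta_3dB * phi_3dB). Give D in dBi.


D_linear = 41253 / (26.280 * 6.7100) = 233.9417
D_dBi = 10 * log10(233.9417) = 23.69 dBi

23.69 dBi


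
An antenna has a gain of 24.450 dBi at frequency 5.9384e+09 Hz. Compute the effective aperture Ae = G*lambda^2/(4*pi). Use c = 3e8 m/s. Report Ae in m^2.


lambda = c / f = 3.0000e+08 / 5.9384e+09 = 0.05051866 m
G_linear = 10^(24.450/10) = 278.6121
Ae = G_linear * lambda^2 / (4*pi) = 278.6121 * 0.05051866^2 / (4*pi) = 0.05658 m^2

0.05658 m^2


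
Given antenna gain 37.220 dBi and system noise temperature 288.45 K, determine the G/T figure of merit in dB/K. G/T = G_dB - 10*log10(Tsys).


G/T = 37.220 - 10*log10(288.45) = 37.220 - 24.60071 = 12.62 dB/K

12.62 dB/K


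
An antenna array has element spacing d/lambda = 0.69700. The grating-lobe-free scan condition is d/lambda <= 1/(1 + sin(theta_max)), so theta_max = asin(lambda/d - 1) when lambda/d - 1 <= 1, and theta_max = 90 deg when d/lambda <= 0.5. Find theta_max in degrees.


lambda/d - 1 = 1/0.69700 - 1 = 0.4347202
theta_max = asin(0.4347202) = 25.77 deg

25.77 deg


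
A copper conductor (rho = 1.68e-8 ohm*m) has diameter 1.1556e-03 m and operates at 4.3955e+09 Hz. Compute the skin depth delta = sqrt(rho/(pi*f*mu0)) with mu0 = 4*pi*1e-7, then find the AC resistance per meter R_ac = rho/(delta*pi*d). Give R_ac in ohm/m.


delta = sqrt(1.68e-8 / (pi * 4.3955e+09 * 4*pi*1e-7)) = 9.839446e-07 m
R_ac = 1.68e-8 / (9.839446e-07 * pi * 1.1556e-03) = 4.703 ohm/m

4.703 ohm/m


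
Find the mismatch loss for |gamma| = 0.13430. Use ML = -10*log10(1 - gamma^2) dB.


ML = -10 * log10(1 - 0.13430^2) = -10 * log10(0.98196351) = 0.07905 dB

0.07905 dB


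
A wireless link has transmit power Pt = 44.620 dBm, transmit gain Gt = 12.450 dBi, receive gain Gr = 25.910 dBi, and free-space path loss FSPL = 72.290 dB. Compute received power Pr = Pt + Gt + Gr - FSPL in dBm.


Pr = 44.620 + 12.450 + 25.910 - 72.290 = 10.69 dBm

10.69 dBm


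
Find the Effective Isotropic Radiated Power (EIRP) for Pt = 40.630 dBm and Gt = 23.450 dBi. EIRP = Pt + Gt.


EIRP = Pt + Gt = 40.630 + 23.450 = 64.08 dBm

64.08 dBm


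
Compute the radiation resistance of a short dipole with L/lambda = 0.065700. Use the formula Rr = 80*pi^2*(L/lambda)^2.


Rr = 80 * pi^2 * (0.065700)^2 = 80 * 9.869604 * 4.316490e-03 = 3.408 ohm

3.408 ohm


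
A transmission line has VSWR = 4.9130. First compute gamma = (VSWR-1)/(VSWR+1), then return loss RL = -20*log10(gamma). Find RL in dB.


gamma = (4.9130 - 1) / (4.9130 + 1) = 0.6617622
RL = -20 * log10(0.6617622) = 3.586 dB

3.586 dB


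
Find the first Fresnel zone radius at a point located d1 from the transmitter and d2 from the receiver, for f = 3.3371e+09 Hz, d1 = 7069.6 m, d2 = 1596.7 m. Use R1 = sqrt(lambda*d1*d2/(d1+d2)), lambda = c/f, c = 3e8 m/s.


lambda = c / f = 3.0000e+08 / 3.3371e+09 = 0.08989841 m
R1 = sqrt(0.08989841 * 7069.6 * 1596.7 / (7069.6 + 1596.7)) = 10.82 m

10.82 m


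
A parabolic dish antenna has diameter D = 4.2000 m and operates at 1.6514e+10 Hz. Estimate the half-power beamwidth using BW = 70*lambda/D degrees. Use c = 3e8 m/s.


lambda = c / f = 3.0000e+08 / 1.6514e+10 = 0.01816640 m
BW = 70 * 0.01816640 / 4.2000 = 0.3028 deg

0.3028 deg


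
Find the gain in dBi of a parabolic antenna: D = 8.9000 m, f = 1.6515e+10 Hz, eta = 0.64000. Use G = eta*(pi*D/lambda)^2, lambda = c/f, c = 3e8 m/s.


lambda = c / f = 3.0000e+08 / 1.6515e+10 = 0.01816530 m
G_linear = 0.64000 * (pi * 8.9000 / 0.01816530)^2 = 1.516263e+06
G_dBi = 10 * log10(1.516263e+06) = 61.81 dBi

61.81 dBi


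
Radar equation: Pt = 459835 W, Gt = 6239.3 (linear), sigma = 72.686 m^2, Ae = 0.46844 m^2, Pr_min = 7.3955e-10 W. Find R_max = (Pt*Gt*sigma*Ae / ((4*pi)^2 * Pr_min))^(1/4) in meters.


R^4 = 459835*6239.3*72.686*0.46844 / ((4*pi)^2 * 7.3955e-10) = 8.364796e+17
R_max = 8.364796e+17^0.25 = 30242 m

30242 m


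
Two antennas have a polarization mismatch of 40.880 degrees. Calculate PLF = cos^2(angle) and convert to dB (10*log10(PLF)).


PLF_linear = cos^2(40.880 deg) = 0.5716599
PLF_dB = 10 * log10(0.5716599) = -2.429 dB

-2.429 dB


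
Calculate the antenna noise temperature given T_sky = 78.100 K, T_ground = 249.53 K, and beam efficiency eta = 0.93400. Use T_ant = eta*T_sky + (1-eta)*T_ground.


T_ant = 0.93400 * 78.100 + (1 - 0.93400) * 249.53 = 89.41 K

89.41 K


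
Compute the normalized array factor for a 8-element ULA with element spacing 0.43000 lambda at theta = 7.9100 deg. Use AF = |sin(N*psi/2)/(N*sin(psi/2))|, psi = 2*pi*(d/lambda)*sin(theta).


psi = 2*pi*0.43000*sin(7.9100 deg) = 0.3718106 rad
AF = |sin(8*0.3718106/2) / (8*sin(0.3718106/2))| = 0.6739

0.6739


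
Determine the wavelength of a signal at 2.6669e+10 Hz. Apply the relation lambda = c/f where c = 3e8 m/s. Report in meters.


lambda = c / f = 3.0000e+08 / 2.6669e+10 = 0.01125 m

0.01125 m


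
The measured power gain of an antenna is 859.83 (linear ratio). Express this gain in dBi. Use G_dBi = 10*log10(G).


G_dBi = 10 * log10(859.83) = 29.34 dBi

29.34 dBi


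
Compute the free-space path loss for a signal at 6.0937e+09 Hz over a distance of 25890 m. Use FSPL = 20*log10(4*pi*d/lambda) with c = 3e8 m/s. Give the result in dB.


lambda = c / f = 3.0000e+08 / 6.0937e+09 = 0.04923117 m
FSPL = 20 * log10(4*pi*25890/0.04923117) = 136.4 dB

136.4 dB


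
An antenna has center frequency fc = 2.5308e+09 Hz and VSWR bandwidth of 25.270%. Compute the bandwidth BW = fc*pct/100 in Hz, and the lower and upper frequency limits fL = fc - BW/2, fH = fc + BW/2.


BW = 2.5308e+09 * 25.270/100 = 6.395332e+08 Hz
fL = 2.5308e+09 - 6.395332e+08/2 = 2.211e+09 Hz
fH = 2.5308e+09 + 6.395332e+08/2 = 2.851e+09 Hz

BW=6.395e+08 Hz, fL=2.211e+09 Hz, fH=2.851e+09 Hz


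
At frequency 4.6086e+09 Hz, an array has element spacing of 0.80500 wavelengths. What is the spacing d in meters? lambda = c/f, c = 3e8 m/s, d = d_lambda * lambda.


lambda = c / f = 3.0000e+08 / 4.6086e+09 = 0.06509569 m
d = 0.80500 * 0.06509569 = 0.05240 m

0.05240 m


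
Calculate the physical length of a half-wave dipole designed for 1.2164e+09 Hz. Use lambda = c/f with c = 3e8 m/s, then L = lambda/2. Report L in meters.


lambda = c / f = 3.0000e+08 / 1.2164e+09 = 0.2466294 m
L = lambda / 2 = 0.2466294 / 2 = 0.1233 m

0.1233 m


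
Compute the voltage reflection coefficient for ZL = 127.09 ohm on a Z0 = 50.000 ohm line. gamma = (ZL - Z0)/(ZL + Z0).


gamma = (127.09 - 50.000) / (127.09 + 50.000) = 0.4353

0.4353


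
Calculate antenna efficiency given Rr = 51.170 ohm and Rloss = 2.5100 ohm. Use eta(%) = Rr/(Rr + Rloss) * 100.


eta = 51.170 / (51.170 + 2.5100) * 100 = 95.32%

95.32%


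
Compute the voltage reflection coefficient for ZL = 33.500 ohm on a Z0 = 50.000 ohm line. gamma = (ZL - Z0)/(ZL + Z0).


gamma = (33.500 - 50.000) / (33.500 + 50.000) = -0.1976

-0.1976


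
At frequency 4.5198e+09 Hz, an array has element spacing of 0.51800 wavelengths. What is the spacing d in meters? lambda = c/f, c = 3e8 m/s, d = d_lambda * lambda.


lambda = c / f = 3.0000e+08 / 4.5198e+09 = 0.06637462 m
d = 0.51800 * 0.06637462 = 0.03438 m

0.03438 m


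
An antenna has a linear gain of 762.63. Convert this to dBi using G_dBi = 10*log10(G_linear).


G_dBi = 10 * log10(762.63) = 28.82 dBi

28.82 dBi


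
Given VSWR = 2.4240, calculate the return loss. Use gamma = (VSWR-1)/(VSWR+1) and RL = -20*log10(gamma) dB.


gamma = (2.4240 - 1) / (2.4240 + 1) = 0.4158879
RL = -20 * log10(0.4158879) = 7.620 dB

7.620 dB


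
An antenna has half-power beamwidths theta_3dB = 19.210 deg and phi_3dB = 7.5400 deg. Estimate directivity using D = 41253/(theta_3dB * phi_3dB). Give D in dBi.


D_linear = 41253 / (19.210 * 7.5400) = 284.8110
D_dBi = 10 * log10(284.8110) = 24.55 dBi

24.55 dBi


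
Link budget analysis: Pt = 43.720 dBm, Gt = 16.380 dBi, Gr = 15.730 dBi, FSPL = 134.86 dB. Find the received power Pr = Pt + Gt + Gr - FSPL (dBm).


Pr = 43.720 + 16.380 + 15.730 - 134.86 = -59.03 dBm

-59.03 dBm


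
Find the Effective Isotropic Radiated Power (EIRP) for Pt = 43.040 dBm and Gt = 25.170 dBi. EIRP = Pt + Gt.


EIRP = Pt + Gt = 43.040 + 25.170 = 68.21 dBm

68.21 dBm


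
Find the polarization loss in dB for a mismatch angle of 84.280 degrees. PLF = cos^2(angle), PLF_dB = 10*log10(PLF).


PLF_linear = cos^2(84.280 deg) = 9.933528e-03
PLF_dB = 10 * log10(9.933528e-03) = -20.03 dB

-20.03 dB


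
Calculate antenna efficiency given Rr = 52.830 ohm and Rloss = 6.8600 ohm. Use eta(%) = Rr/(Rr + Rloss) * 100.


eta = 52.830 / (52.830 + 6.8600) * 100 = 88.51%

88.51%


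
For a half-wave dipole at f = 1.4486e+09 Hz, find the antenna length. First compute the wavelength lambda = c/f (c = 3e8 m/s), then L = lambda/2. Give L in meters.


lambda = c / f = 3.0000e+08 / 1.4486e+09 = 0.2070965 m
L = lambda / 2 = 0.2070965 / 2 = 0.1035 m

0.1035 m


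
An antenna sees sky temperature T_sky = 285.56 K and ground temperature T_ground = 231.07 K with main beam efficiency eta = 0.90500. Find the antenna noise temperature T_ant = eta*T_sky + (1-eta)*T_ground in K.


T_ant = 0.90500 * 285.56 + (1 - 0.90500) * 231.07 = 280.4 K

280.4 K


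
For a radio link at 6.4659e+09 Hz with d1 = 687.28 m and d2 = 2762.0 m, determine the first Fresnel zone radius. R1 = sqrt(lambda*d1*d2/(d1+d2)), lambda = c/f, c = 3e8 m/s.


lambda = c / f = 3.0000e+08 / 6.4659e+09 = 0.04639725 m
R1 = sqrt(0.04639725 * 687.28 * 2762.0 / (687.28 + 2762.0)) = 5.053 m

5.053 m


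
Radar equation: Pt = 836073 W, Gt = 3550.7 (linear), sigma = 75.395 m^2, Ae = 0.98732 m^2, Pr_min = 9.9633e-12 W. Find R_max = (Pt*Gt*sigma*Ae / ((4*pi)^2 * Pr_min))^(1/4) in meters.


R^4 = 836073*3550.7*75.395*0.98732 / ((4*pi)^2 * 9.9633e-12) = 1.404545e+20
R_max = 1.404545e+20^0.25 = 108864 m

108864 m


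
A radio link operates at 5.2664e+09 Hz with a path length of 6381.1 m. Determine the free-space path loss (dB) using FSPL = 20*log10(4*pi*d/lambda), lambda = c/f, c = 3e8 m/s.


lambda = c / f = 3.0000e+08 / 5.2664e+09 = 0.05696491 m
FSPL = 20 * log10(4*pi*6381.1/0.05696491) = 123.0 dB

123.0 dB


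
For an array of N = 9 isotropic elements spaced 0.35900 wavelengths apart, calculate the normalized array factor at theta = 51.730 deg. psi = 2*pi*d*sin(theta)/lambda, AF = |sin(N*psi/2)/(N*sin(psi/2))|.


psi = 2*pi*0.35900*sin(51.730 deg) = 1.770923 rad
AF = |sin(9*1.770923/2) / (9*sin(1.770923/2))| = 0.1426

0.1426


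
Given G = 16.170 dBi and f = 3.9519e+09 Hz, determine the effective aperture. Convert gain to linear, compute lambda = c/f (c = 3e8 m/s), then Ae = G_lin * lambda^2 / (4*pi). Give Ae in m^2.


lambda = c / f = 3.0000e+08 / 3.9519e+09 = 0.07591285 m
G_linear = 10^(16.170/10) = 41.39997
Ae = G_linear * lambda^2 / (4*pi) = 41.39997 * 0.07591285^2 / (4*pi) = 0.01899 m^2

0.01899 m^2


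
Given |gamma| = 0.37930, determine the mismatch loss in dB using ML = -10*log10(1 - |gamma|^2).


ML = -10 * log10(1 - 0.37930^2) = -10 * log10(0.85613151) = 0.6746 dB

0.6746 dB


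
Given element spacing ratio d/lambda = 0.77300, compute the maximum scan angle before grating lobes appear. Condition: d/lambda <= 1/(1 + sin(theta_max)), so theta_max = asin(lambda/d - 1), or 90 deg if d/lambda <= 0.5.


lambda/d - 1 = 1/0.77300 - 1 = 0.2936611
theta_max = asin(0.2936611) = 17.08 deg

17.08 deg


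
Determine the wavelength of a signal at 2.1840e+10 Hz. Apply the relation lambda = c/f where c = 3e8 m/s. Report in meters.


lambda = c / f = 3.0000e+08 / 2.1840e+10 = 0.01374 m

0.01374 m


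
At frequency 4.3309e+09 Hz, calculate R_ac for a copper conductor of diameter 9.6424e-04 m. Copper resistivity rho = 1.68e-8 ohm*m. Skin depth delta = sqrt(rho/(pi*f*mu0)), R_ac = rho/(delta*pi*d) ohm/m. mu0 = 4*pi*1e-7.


delta = sqrt(1.68e-8 / (pi * 4.3309e+09 * 4*pi*1e-7)) = 9.912557e-07 m
R_ac = 1.68e-8 / (9.912557e-07 * pi * 9.6424e-04) = 5.595 ohm/m

5.595 ohm/m


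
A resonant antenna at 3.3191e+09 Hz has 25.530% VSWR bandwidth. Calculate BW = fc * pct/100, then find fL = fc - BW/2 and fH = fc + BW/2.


BW = 3.3191e+09 * 25.530/100 = 8.473662e+08 Hz
fL = 3.3191e+09 - 8.473662e+08/2 = 2.895e+09 Hz
fH = 3.3191e+09 + 8.473662e+08/2 = 3.743e+09 Hz

BW=8.474e+08 Hz, fL=2.895e+09 Hz, fH=3.743e+09 Hz


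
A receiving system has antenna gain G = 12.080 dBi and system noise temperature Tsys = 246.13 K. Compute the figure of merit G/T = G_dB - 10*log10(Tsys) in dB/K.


G/T = 12.080 - 10*log10(246.13) = 12.080 - 23.91165 = -11.83 dB/K

-11.83 dB/K


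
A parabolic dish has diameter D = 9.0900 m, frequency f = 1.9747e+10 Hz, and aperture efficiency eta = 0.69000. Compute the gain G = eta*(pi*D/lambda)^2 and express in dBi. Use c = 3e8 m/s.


lambda = c / f = 3.0000e+08 / 1.9747e+10 = 0.01519218 m
G_linear = 0.69000 * (pi * 9.0900 / 0.01519218)^2 = 2.438015e+06
G_dBi = 10 * log10(2.438015e+06) = 63.87 dBi

63.87 dBi


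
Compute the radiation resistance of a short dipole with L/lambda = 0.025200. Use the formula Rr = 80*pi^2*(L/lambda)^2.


Rr = 80 * pi^2 * (0.025200)^2 = 80 * 9.869604 * 6.350400e-04 = 0.5014 ohm

0.5014 ohm


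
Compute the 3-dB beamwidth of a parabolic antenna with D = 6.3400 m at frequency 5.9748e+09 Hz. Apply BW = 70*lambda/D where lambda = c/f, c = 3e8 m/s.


lambda = c / f = 3.0000e+08 / 5.9748e+09 = 0.05021089 m
BW = 70 * 0.05021089 / 6.3400 = 0.5544 deg

0.5544 deg


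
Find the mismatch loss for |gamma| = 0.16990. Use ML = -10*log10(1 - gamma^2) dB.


ML = -10 * log10(1 - 0.16990^2) = -10 * log10(0.97113399) = 0.1272 dB

0.1272 dB


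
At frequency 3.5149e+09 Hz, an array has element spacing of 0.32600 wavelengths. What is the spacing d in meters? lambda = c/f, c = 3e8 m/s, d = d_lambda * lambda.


lambda = c / f = 3.0000e+08 / 3.5149e+09 = 0.08535093 m
d = 0.32600 * 0.08535093 = 0.02782 m

0.02782 m


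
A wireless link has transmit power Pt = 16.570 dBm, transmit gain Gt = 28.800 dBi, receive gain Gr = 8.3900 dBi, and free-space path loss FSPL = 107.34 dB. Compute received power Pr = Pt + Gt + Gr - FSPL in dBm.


Pr = 16.570 + 28.800 + 8.3900 - 107.34 = -53.58 dBm

-53.58 dBm


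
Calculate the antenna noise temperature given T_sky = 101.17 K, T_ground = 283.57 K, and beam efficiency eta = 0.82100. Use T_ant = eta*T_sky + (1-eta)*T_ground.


T_ant = 0.82100 * 101.17 + (1 - 0.82100) * 283.57 = 133.8 K

133.8 K


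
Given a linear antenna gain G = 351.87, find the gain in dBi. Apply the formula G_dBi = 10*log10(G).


G_dBi = 10 * log10(351.87) = 25.46 dBi

25.46 dBi


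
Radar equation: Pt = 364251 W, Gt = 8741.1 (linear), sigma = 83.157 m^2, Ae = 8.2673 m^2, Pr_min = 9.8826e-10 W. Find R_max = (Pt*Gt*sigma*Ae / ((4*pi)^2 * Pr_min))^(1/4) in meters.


R^4 = 364251*8741.1*83.157*8.2673 / ((4*pi)^2 * 9.8826e-10) = 1.402615e+19
R_max = 1.402615e+19^0.25 = 61198 m

61198 m


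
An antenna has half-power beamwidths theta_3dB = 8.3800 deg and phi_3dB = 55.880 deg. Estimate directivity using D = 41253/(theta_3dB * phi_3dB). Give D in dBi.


D_linear = 41253 / (8.3800 * 55.880) = 88.09578
D_dBi = 10 * log10(88.09578) = 19.45 dBi

19.45 dBi


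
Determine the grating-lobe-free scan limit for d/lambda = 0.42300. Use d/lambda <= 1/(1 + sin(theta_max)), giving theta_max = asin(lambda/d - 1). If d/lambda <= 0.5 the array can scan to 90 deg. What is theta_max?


lambda/d - 1 = 1/0.42300 - 1 = 1.364066 >= 1
d/lambda <= 0.5, so the array can scan to endfire without grating lobes: theta_max = 90 deg

90 deg


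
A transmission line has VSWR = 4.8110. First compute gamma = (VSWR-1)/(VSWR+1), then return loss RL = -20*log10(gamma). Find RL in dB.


gamma = (4.8110 - 1) / (4.8110 + 1) = 0.6558252
RL = -20 * log10(0.6558252) = 3.664 dB

3.664 dB


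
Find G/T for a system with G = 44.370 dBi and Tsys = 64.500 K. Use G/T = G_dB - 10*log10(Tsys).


G/T = 44.370 - 10*log10(64.500) = 44.370 - 18.09560 = 26.27 dB/K

26.27 dB/K


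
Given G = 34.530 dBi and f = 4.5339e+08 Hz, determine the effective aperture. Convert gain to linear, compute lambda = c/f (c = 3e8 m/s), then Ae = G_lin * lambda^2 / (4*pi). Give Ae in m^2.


lambda = c / f = 3.0000e+08 / 4.5339e+08 = 0.6616820 m
G_linear = 10^(34.530/10) = 2837.919
Ae = G_linear * lambda^2 / (4*pi) = 2837.919 * 0.6616820^2 / (4*pi) = 98.88 m^2

98.88 m^2


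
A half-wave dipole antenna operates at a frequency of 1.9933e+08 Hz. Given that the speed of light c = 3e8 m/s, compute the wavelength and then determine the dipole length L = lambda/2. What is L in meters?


lambda = c / f = 3.0000e+08 / 1.9933e+08 = 1.505042 m
L = lambda / 2 = 1.505042 / 2 = 0.7525 m

0.7525 m


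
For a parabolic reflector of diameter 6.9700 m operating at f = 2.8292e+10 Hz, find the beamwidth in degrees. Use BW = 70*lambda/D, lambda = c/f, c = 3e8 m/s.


lambda = c / f = 3.0000e+08 / 2.8292e+10 = 0.01060370 m
BW = 70 * 0.01060370 / 6.9700 = 0.1065 deg

0.1065 deg


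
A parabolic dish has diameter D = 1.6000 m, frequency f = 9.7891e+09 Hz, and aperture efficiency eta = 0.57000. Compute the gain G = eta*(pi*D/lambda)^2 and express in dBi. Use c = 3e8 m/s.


lambda = c / f = 3.0000e+08 / 9.7891e+09 = 0.03064633 m
G_linear = 0.57000 * (pi * 1.6000 / 0.03064633)^2 = 15334.08
G_dBi = 10 * log10(15334.08) = 41.86 dBi

41.86 dBi


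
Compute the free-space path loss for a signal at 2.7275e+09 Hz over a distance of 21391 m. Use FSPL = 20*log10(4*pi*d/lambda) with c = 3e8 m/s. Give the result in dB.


lambda = c / f = 3.0000e+08 / 2.7275e+09 = 0.1099908 m
FSPL = 20 * log10(4*pi*21391/0.1099908) = 127.8 dB

127.8 dB


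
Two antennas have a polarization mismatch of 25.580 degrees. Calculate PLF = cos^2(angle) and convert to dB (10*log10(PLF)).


PLF_linear = cos^2(25.580 deg) = 0.8135739
PLF_dB = 10 * log10(0.8135739) = -0.8960 dB

-0.8960 dB


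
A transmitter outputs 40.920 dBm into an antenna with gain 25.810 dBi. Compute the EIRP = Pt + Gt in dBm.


EIRP = Pt + Gt = 40.920 + 25.810 = 66.73 dBm

66.73 dBm


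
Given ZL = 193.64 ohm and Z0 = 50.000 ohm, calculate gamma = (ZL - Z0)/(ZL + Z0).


gamma = (193.64 - 50.000) / (193.64 + 50.000) = 0.5896

0.5896


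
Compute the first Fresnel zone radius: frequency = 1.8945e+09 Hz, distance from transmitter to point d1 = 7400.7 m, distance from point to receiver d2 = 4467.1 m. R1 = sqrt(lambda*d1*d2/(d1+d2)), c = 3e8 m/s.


lambda = c / f = 3.0000e+08 / 1.8945e+09 = 0.1583531 m
R1 = sqrt(0.1583531 * 7400.7 * 4467.1 / (7400.7 + 4467.1)) = 21.00 m

21.00 m


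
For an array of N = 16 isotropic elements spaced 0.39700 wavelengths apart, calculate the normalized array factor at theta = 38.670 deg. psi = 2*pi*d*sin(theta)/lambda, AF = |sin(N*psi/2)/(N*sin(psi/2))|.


psi = 2*pi*0.39700*sin(38.670 deg) = 1.558601 rad
AF = |sin(16*1.558601/2) / (16*sin(1.558601/2))| = 8.663e-03

8.663e-03


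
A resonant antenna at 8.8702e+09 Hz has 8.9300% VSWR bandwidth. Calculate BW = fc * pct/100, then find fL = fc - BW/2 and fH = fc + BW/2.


BW = 8.8702e+09 * 8.9300/100 = 7.921089e+08 Hz
fL = 8.8702e+09 - 7.921089e+08/2 = 8.474e+09 Hz
fH = 8.8702e+09 + 7.921089e+08/2 = 9.266e+09 Hz

BW=7.921e+08 Hz, fL=8.474e+09 Hz, fH=9.266e+09 Hz


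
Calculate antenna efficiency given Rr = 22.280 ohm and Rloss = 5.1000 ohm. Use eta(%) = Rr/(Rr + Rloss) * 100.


eta = 22.280 / (22.280 + 5.1000) * 100 = 81.37%

81.37%


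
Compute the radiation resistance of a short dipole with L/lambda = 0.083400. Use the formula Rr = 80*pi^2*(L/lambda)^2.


Rr = 80 * pi^2 * (0.083400)^2 = 80 * 9.869604 * 6.955560e-03 = 5.492 ohm

5.492 ohm


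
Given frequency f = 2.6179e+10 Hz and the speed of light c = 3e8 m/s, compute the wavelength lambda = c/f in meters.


lambda = c / f = 3.0000e+08 / 2.6179e+10 = 0.01146 m

0.01146 m


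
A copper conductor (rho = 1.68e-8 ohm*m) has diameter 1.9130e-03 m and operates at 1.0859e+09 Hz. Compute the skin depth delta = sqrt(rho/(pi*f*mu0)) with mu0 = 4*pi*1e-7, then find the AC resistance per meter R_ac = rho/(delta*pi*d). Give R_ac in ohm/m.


delta = sqrt(1.68e-8 / (pi * 1.0859e+09 * 4*pi*1e-7)) = 1.979611e-06 m
R_ac = 1.68e-8 / (1.979611e-06 * pi * 1.9130e-03) = 1.412 ohm/m

1.412 ohm/m


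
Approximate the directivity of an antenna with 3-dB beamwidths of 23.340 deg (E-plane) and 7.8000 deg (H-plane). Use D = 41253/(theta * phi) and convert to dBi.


D_linear = 41253 / (23.340 * 7.8000) = 226.6001
D_dBi = 10 * log10(226.6001) = 23.55 dBi

23.55 dBi


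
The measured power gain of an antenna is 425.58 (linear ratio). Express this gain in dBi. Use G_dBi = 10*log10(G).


G_dBi = 10 * log10(425.58) = 26.29 dBi

26.29 dBi


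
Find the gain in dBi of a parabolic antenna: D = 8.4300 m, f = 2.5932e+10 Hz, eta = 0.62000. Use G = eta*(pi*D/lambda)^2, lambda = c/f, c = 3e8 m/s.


lambda = c / f = 3.0000e+08 / 2.5932e+10 = 0.01156872 m
G_linear = 0.62000 * (pi * 8.4300 / 0.01156872)^2 = 3.249196e+06
G_dBi = 10 * log10(3.249196e+06) = 65.12 dBi

65.12 dBi


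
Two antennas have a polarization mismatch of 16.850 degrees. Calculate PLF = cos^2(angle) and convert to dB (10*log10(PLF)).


PLF_linear = cos^2(16.850 deg) = 0.9159771
PLF_dB = 10 * log10(0.9159771) = -0.3812 dB

-0.3812 dB


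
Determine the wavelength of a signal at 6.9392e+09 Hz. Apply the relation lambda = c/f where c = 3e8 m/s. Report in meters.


lambda = c / f = 3.0000e+08 / 6.9392e+09 = 0.04323 m

0.04323 m


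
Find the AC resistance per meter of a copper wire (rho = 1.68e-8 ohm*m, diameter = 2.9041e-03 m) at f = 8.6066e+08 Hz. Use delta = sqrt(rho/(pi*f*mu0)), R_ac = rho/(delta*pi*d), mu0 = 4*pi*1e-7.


delta = sqrt(1.68e-8 / (pi * 8.6066e+08 * 4*pi*1e-7)) = 2.223612e-06 m
R_ac = 1.68e-8 / (2.223612e-06 * pi * 2.9041e-03) = 0.8281 ohm/m

0.8281 ohm/m


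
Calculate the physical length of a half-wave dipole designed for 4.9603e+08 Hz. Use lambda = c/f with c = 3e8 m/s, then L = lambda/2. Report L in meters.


lambda = c / f = 3.0000e+08 / 4.9603e+08 = 0.6048021 m
L = lambda / 2 = 0.6048021 / 2 = 0.3024 m

0.3024 m


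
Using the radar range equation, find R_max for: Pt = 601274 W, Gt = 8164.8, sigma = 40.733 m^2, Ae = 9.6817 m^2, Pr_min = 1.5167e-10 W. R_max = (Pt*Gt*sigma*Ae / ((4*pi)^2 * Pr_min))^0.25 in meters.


R^4 = 601274*8164.8*40.733*9.6817 / ((4*pi)^2 * 1.5167e-10) = 8.083447e+19
R_max = 8.083447e+19^0.25 = 94820 m

94820 m


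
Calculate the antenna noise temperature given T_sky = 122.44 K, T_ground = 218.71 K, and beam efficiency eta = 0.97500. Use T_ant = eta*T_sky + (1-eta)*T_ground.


T_ant = 0.97500 * 122.44 + (1 - 0.97500) * 218.71 = 124.8 K

124.8 K


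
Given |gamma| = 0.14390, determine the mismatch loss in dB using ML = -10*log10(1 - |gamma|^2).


ML = -10 * log10(1 - 0.14390^2) = -10 * log10(0.97929279) = 0.09087 dB

0.09087 dB


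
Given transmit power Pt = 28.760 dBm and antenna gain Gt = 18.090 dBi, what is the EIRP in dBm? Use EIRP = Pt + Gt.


EIRP = Pt + Gt = 28.760 + 18.090 = 46.85 dBm

46.85 dBm


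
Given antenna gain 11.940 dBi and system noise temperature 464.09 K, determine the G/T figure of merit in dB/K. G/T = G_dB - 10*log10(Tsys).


G/T = 11.940 - 10*log10(464.09) = 11.940 - 26.66602 = -14.73 dB/K

-14.73 dB/K


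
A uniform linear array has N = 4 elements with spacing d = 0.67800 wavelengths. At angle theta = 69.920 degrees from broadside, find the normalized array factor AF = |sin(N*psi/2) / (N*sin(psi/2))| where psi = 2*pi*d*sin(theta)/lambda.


psi = 2*pi*0.67800*sin(69.920 deg) = 4.001052 rad
AF = |sin(4*4.001052/2) / (4*sin(4.001052/2))| = 0.2720

0.2720


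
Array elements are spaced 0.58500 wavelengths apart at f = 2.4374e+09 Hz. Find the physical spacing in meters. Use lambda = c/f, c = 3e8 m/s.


lambda = c / f = 3.0000e+08 / 2.4374e+09 = 0.1230820 m
d = 0.58500 * 0.1230820 = 0.07200 m

0.07200 m


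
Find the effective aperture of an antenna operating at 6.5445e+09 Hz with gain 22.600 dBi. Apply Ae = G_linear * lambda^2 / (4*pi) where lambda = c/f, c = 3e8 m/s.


lambda = c / f = 3.0000e+08 / 6.5445e+09 = 0.04584002 m
G_linear = 10^(22.600/10) = 181.9701
Ae = G_linear * lambda^2 / (4*pi) = 181.9701 * 0.04584002^2 / (4*pi) = 0.03043 m^2

0.03043 m^2
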